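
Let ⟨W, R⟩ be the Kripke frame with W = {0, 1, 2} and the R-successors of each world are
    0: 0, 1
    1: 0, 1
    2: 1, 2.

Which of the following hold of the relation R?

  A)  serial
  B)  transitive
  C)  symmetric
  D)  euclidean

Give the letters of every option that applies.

A

(A) serial: every world has an R-successor.
(B) not transitive: 2 R 1 and 1 R 0 but not 2 R 0.
(C) not symmetric: 2 R 1 but not 1 R 2.
(D) not euclidean: 2 R 1 and 2 R 2 but not 1 R 2.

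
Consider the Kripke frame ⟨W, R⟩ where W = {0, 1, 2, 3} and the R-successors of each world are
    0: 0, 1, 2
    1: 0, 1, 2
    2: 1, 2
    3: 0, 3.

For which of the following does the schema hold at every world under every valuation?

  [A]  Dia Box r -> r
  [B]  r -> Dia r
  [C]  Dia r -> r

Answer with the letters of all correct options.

R is reflexive: each world relates to itself.
R is not symmetric: 0 R 2 but not 2 R 0.
R is not a subset of the identity: 0 R 1 with 0 ≠ 1.
(A) Dia Box r -> r is the dual of axiom B; it is valid on a frame exactly when R is symmetric. R is not symmetric, so not valid.
(B) r -> Dia r is the dual of axiom T, which corresponds to reflexivity. R is reflexive — valid.
(C) Dia r -> r is valid only on frames where every R-edge is a self-loop. Here R ⊄ identity — not valid.

B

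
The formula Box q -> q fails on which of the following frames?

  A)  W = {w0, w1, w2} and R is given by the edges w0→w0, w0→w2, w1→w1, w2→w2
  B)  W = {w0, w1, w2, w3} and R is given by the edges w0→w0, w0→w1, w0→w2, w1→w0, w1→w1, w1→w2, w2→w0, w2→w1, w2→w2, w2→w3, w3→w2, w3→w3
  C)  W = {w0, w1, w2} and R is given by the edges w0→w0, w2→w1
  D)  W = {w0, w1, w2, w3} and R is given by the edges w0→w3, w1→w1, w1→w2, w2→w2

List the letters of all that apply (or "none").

The schema Box q -> q is axiom T; it is valid on a frame iff R is reflexive.
(A) R is reflexive (each world relates to itself), so the schema is valid here.
(B) R is reflexive (each world relates to itself), so the schema is valid here.
(C) R is not reflexive (not w1 R w1), so the schema fails here.
(D) R is not reflexive (not w0 R w0), so the schema fails here.

C, D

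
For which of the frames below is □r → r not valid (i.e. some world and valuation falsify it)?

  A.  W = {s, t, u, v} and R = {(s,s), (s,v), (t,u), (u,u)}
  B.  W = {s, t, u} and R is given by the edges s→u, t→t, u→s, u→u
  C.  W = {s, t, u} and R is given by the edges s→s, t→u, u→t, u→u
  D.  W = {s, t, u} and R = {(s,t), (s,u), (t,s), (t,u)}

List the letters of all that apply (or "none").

The schema □r → r is axiom T; it is valid on a frame iff R is reflexive.
(A) R is not reflexive (not t R t), so the schema fails here.
(B) R is not reflexive (not s R s), so the schema fails here.
(C) R is not reflexive (not t R t), so the schema fails here.
(D) R is not reflexive (not s R s), so the schema fails here.

A, B, C, D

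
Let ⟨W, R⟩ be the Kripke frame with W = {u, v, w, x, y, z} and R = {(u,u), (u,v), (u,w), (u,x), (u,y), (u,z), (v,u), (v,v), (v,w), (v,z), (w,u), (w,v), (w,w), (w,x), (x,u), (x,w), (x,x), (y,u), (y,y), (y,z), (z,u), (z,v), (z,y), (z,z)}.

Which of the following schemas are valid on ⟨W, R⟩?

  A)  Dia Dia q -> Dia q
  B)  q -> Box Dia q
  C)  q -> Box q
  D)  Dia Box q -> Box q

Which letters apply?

B

R is symmetric: every R-edge is matched by its reverse.
R is not transitive: v R u and u R x but not v R x.
R is not euclidean: u R v and u R x but not v R x.
R is not a subset of the identity: u R v with u ≠ v.
(A) Dia Dia q -> Dia q (the dual of axiom 4) characterises the transitive frames. R is not transitive — not valid.
(B) q -> Box Dia q is axiom B; it is valid on a frame exactly when R is symmetric. R is symmetric, so valid.
(C) q -> Box q is equivalent to ◇p→p; it holds exactly when R ⊆ identity. Here R ⊄ identity — not valid.
(D) the dual of axiom 5: valid iff R is euclidean. R is not euclidean — not valid.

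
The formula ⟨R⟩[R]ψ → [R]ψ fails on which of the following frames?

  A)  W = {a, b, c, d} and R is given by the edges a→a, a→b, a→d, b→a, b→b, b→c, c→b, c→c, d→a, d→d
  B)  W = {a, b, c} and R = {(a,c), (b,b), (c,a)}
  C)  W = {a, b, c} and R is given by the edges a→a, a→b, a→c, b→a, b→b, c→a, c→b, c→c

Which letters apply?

A, B, C

The schema ⟨R⟩[R]ψ → [R]ψ is the dual of axiom 5; it is valid on a frame iff R is euclidean.
(A) R is not euclidean (a R b and a R d but not b R d), so the schema fails here.
(B) R is not euclidean (a R c and a R c but not c R c), so the schema fails here.
(C) R is not euclidean (a R b and a R c but not b R c), so the schema fails here.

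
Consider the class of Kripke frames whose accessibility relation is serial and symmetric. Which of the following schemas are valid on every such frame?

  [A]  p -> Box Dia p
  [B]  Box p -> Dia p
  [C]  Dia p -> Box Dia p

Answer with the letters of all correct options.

(A) p -> Box Dia p (axiom B) characterises the symmetric frames. Every such R is symmetric — valid.
(B) Box p -> Dia p is axiom D; it is valid on a frame exactly when R is serial. Every such R is serial, so valid.
(C) axiom 5: valid iff R is euclidean. Such an R need not be euclidean — not valid.

A, B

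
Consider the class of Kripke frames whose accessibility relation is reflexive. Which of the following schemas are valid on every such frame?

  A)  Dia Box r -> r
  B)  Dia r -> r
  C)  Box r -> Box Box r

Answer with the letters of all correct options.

A reflexive relation is serial.
(A) the dual of axiom B: valid iff R is symmetric. Such an R need not be symmetric — not valid.
(B) Dia r -> r (the converse of T) corresponds to R being a subset of the identity. Such an R need not be a subset of the identity, so not valid.
(C) Box r -> Box Box r (axiom 4) characterises the transitive frames. Such an R need not be transitive — not valid.

none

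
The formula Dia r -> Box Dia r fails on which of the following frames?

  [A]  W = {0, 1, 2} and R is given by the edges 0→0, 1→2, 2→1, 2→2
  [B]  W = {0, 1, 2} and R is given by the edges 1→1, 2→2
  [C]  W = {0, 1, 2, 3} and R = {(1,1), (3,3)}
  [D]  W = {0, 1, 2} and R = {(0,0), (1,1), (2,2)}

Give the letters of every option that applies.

A

The schema Dia r -> Box Dia r is axiom 5; it is valid on a frame iff R is euclidean.
(A) R is not euclidean (2 R 1 and 2 R 1 but not 1 R 1), so the schema fails here.
(B) R is euclidean (any two R-successors of the same world are R-related), so the schema is valid here.
(C) R is euclidean (any two R-successors of the same world are R-related), so the schema is valid here.
(D) R is euclidean (any two R-successors of the same world are R-related), so the schema is valid here.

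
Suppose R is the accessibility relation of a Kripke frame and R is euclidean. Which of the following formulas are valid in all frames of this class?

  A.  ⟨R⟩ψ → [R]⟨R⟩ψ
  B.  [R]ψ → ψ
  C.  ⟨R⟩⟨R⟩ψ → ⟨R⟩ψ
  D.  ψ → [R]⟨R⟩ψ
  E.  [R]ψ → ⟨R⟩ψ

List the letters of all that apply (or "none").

A

(A) ⟨R⟩ψ → [R]⟨R⟩ψ (axiom 5) characterises the euclidean frames. Every such R is euclidean — valid.
(B) [R]ψ → ψ is axiom T; it is valid on a frame exactly when R is reflexive. Such an R need not be reflexive, so not valid.
(C) the dual of axiom 4: valid iff R is transitive. Such an R need not be transitive — not valid.
(D) ψ → [R]⟨R⟩ψ is axiom B; it is valid on a frame exactly when R is symmetric. Such an R need not be symmetric, so not valid.
(E) [R]ψ → ⟨R⟩ψ is axiom D, which corresponds to seriality. Such an R need not be serial — not valid.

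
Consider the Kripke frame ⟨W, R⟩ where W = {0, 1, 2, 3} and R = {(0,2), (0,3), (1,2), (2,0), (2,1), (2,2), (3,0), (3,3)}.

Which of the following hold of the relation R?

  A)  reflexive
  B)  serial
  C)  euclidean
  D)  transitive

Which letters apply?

(A) not reflexive: not 0 R 0.
(B) serial: every world has an R-successor.
(C) not euclidean: 0 R 2 and 0 R 3 but not 2 R 3.
(D) not transitive: 0 R 2 and 2 R 0 but not 0 R 0.

B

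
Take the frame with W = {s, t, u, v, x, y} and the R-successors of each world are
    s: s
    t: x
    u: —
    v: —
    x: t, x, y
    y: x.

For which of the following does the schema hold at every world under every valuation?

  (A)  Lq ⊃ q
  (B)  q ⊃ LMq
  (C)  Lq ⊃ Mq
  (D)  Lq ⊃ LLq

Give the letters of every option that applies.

B

R is not reflexive: not t R t.
R is symmetric: every R-edge is matched by its reverse.
R is not transitive: t R x and x R t but not t R t.
R is not serial: u has no R-successor.
(A) axiom T: valid iff R is reflexive. R is not reflexive — not valid.
(B) q ⊃ LMq is axiom B, which corresponds to symmetry. R is symmetric — valid.
(C) axiom D: valid iff R is serial. R is not serial — not valid.
(D) Lq ⊃ LLq is axiom 4, which corresponds to transitivity. R is not transitive — not valid.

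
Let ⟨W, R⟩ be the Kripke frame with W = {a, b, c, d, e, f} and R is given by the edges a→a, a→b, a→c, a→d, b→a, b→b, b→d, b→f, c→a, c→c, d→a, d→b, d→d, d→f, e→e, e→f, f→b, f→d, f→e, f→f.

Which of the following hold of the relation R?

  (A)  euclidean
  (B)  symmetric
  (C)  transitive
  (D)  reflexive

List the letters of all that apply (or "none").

(A) not euclidean: a R b and a R c but not b R c.
(B) symmetric: every R-edge is matched by its reverse.
(C) not transitive: a R b and b R f but not a R f.
(D) reflexive: each world relates to itself.

B, D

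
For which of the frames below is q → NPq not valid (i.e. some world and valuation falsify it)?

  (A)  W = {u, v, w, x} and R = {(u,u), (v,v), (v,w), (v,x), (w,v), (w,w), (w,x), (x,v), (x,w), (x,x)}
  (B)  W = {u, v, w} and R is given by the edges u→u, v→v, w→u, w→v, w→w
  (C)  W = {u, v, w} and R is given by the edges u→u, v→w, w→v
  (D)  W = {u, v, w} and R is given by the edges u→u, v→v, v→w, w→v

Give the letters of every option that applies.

B

The schema q → NPq is axiom B; it is valid on a frame iff R is symmetric.
(A) R is symmetric (every R-edge is matched by its reverse), so the schema is valid here.
(B) R is not symmetric (w R u but not u R w), so the schema fails here.
(C) R is symmetric (every R-edge is matched by its reverse), so the schema is valid here.
(D) R is symmetric (every R-edge is matched by its reverse), so the schema is valid here.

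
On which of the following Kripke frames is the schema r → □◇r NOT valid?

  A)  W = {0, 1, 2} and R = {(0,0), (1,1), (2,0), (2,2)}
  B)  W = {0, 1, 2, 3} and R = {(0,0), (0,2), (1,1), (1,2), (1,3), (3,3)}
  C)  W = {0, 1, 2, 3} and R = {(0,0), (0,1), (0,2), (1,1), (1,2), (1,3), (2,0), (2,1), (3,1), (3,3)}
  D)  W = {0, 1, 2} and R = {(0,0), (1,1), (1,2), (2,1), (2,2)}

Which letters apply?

The schema r → □◇r is axiom B; it is valid on a frame iff R is symmetric.
(A) R is not symmetric (2 R 0 but not 0 R 2), so the schema fails here.
(B) R is not symmetric (0 R 2 but not 2 R 0), so the schema fails here.
(C) R is not symmetric (0 R 1 but not 1 R 0), so the schema fails here.
(D) R is symmetric (every R-edge is matched by its reverse), so the schema is valid here.

A, B, C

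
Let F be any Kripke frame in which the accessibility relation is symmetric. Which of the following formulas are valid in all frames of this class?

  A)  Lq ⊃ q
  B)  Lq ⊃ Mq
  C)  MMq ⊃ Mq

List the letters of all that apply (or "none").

none

(A) axiom T: valid iff R is reflexive. Such an R need not be reflexive — not valid.
(B) Lq ⊃ Mq is axiom D, which corresponds to seriality. Such an R need not be serial — not valid.
(C) MMq ⊃ Mq (the dual of axiom 4) characterises the transitive frames. Such an R need not be transitive — not valid.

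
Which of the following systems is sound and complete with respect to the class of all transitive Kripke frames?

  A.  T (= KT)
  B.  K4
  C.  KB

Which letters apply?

(A) T (= KT) is determined by the class of reflexive frames.
(B) K4 is determined by exactly this class.
(C) KB is determined by the class of symmetric frames.

B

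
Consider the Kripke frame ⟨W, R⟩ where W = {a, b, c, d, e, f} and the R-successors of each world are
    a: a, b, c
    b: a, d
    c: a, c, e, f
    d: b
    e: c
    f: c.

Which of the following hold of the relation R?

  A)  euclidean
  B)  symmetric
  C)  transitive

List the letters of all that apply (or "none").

B

(A) not euclidean: a R b and a R c but not b R c.
(B) symmetric: every R-edge is matched by its reverse.
(C) not transitive: a R b and b R d but not a R d.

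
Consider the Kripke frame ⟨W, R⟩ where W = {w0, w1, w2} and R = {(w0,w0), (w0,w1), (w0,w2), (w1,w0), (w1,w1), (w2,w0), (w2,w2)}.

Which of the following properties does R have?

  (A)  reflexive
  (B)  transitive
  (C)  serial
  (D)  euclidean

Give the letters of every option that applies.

(A) reflexive: each world relates to itself.
(B) not transitive: w1 R w0 and w0 R w2 but not w1 R w2.
(C) serial: every world has an R-successor.
(D) not euclidean: w0 R w1 and w0 R w2 but not w1 R w2.

A, C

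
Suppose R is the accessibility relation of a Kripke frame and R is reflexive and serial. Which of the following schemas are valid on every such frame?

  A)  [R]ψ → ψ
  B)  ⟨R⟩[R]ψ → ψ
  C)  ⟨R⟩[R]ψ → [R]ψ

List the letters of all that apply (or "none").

(A) [R]ψ → ψ (axiom T) characterises the reflexive frames. Every such R is reflexive — valid.
(B) ⟨R⟩[R]ψ → ψ is the dual of axiom B, which corresponds to symmetry. Such an R need not be symmetric — not valid.
(C) ⟨R⟩[R]ψ → [R]ψ (the dual of axiom 5) characterises the euclidean frames. Such an R need not be euclidean — not valid.

A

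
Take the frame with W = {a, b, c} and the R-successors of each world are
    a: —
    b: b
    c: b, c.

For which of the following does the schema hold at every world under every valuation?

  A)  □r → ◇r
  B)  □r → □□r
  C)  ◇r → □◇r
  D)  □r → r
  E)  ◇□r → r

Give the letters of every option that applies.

B

R is not reflexive: not a R a.
R is not symmetric: c R b but not b R c.
R is transitive: R is closed under composition.
R is not euclidean: c R b and c R c but not b R c.
R is not serial: a has no R-successor.
(A) □r → ◇r is axiom D; it is valid on a frame exactly when R is serial. R is not serial, so not valid.
(B) □r → □□r is axiom 4; it is valid on a frame exactly when R is transitive. R is transitive, so valid.
(C) axiom 5: valid iff R is euclidean. R is not euclidean — not valid.
(D) □r → r is axiom T, which corresponds to reflexivity. R is not reflexive — not valid.
(E) the dual of axiom B: valid iff R is symmetric. R is not symmetric — not valid.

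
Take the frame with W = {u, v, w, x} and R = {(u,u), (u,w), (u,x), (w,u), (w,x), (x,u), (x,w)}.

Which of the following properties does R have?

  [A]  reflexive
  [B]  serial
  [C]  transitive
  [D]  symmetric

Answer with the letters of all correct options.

(A) not reflexive: not v R v.
(B) not serial: v has no R-successor.
(C) not transitive: w R u and u R w but not w R w.
(D) symmetric: every R-edge is matched by its reverse.

D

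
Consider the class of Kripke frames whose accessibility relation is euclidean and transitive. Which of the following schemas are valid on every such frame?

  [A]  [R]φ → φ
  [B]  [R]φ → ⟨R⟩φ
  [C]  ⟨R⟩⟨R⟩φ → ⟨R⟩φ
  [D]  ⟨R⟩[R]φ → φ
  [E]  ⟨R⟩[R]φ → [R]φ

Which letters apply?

(A) [R]φ → φ is axiom T; it is valid on a frame exactly when R is reflexive. Such an R need not be reflexive, so not valid.
(B) [R]φ → ⟨R⟩φ is axiom D, which corresponds to seriality. Such an R need not be serial — not valid.
(C) ⟨R⟩⟨R⟩φ → ⟨R⟩φ is the dual of axiom 4; it is valid on a frame exactly when R is transitive. Every such R is transitive, so valid.
(D) the dual of axiom B: valid iff R is symmetric. Such an R need not be symmetric — not valid.
(E) the dual of axiom 5: valid iff R is euclidean. Every such R is euclidean — valid.

C, E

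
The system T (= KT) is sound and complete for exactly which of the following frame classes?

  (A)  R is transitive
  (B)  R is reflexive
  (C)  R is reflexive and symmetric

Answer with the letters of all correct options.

(A) this class determines K4, not T (= KT).
(B) T (= KT) is sound and complete for exactly this class.
(C) this class determines B (= KTB), not T (= KT).

B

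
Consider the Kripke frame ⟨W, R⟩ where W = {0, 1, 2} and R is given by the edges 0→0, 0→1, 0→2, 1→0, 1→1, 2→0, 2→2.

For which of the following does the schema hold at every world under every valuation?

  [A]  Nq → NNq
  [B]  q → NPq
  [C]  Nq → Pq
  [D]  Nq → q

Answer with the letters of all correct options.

B, C, D

R is reflexive: each world relates to itself.
R is symmetric: every R-edge is matched by its reverse.
R is not transitive: 1 R 0 and 0 R 2 but not 1 R 2.
R is serial: every world has an R-successor.
(A) Nq → NNq (axiom 4) characterises the transitive frames. R is not transitive — not valid.
(B) axiom B: valid iff R is symmetric. R is symmetric — valid.
(C) Nq → Pq is axiom D; it is valid on a frame exactly when R is serial. R is serial, so valid.
(D) Nq → q is axiom T; it is valid on a frame exactly when R is reflexive. R is reflexive, so valid.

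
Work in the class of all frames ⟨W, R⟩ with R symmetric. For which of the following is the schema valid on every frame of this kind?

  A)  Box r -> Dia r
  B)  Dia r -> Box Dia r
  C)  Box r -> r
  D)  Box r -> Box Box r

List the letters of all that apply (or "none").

(A) Box r -> Dia r (axiom D) characterises the serial frames. Such an R need not be serial — not valid.
(B) Dia r -> Box Dia r is axiom 5; it is valid on a frame exactly when R is euclidean. Such an R need not be euclidean, so not valid.
(C) Box r -> r is axiom T, which corresponds to reflexivity. Such an R need not be reflexive — not valid.
(D) Box r -> Box Box r is axiom 4, which corresponds to transitivity. Such an R need not be transitive — not valid.

none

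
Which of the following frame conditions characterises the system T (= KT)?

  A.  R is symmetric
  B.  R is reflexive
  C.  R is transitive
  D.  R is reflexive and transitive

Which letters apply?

(A) this class determines KB, not T (= KT).
(B) T (= KT) is sound and complete for exactly this class.
(C) this class determines K4, not T (= KT).
(D) this class determines S4, not T (= KT).

B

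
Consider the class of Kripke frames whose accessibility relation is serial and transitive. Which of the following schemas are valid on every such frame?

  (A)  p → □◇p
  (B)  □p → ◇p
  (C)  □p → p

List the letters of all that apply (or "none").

B

(A) p → □◇p is axiom B; it is valid on a frame exactly when R is symmetric. Such an R need not be symmetric, so not valid.
(B) □p → ◇p is axiom D; it is valid on a frame exactly when R is serial. Every such R is serial, so valid.
(C) axiom T: valid iff R is reflexive. Such an R need not be reflexive — not valid.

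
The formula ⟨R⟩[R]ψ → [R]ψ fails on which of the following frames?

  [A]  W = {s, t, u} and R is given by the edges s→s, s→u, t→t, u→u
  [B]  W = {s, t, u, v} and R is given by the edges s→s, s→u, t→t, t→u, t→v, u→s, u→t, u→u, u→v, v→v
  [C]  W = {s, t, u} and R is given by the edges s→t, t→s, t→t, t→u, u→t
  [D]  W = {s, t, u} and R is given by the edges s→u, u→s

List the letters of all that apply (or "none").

A, B, C, D

The schema ⟨R⟩[R]ψ → [R]ψ is the dual of axiom 5; it is valid on a frame iff R is euclidean.
(A) R is not euclidean (s R u and s R s but not u R s), so the schema fails here.
(B) R is not euclidean (t R v and t R t but not v R t), so the schema fails here.
(C) R is not euclidean (t R s and t R u but not s R u), so the schema fails here.
(D) R is not euclidean (s R u and s R u but not u R u), so the schema fails here.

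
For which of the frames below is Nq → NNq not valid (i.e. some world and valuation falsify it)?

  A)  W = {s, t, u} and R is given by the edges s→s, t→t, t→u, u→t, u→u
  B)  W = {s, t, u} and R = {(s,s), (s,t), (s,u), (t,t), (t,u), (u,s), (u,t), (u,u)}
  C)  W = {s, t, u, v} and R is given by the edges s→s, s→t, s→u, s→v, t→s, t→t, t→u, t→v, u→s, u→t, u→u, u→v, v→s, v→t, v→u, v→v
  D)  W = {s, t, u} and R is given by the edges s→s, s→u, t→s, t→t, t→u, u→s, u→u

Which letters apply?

The schema Nq → NNq is axiom 4; it is valid on a frame iff R is transitive.
(A) R is transitive (R is closed under composition), so the schema is valid here.
(B) R is not transitive (t R u and u R s but not t R s), so the schema fails here.
(C) R is transitive (R is closed under composition), so the schema is valid here.
(D) R is transitive (R is closed under composition), so the schema is valid here.

B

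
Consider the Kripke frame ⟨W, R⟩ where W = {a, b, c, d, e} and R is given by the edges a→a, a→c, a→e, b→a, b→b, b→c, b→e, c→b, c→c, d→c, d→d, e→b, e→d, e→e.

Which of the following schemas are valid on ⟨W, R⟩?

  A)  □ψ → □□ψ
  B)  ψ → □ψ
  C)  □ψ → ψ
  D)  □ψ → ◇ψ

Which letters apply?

C, D

R is reflexive: each world relates to itself.
R is not transitive: a R c and c R b but not a R b.
R is serial: every world has an R-successor.
R is not a subset of the identity: a R c with a ≠ c.
(A) □ψ → □□ψ is axiom 4, which corresponds to transitivity. R is not transitive — not valid.
(B) ψ → □ψ is equivalent to ◇p→p; it holds exactly when R ⊆ identity. Here R ⊄ identity — not valid.
(C) □ψ → ψ is axiom T, which corresponds to reflexivity. R is reflexive — valid.
(D) □ψ → ◇ψ (axiom D) characterises the serial frames. R is serial — valid.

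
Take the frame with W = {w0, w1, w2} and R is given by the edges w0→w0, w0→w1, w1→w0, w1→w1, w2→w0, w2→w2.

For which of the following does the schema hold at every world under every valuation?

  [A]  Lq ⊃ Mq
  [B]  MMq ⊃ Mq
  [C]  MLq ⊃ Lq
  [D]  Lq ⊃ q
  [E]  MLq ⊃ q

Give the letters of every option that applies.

R is reflexive: each world relates to itself.
R is not symmetric: w2 R w0 but not w0 R w2.
R is not transitive: w2 R w0 and w0 R w1 but not w2 R w1.
R is not euclidean: w2 R w0 and w2 R w2 but not w0 R w2.
R is serial: every world has an R-successor.
(A) Lq ⊃ Mq is axiom D; it is valid on a frame exactly when R is serial. R is serial, so valid.
(B) MMq ⊃ Mq is the dual of axiom 4; it is valid on a frame exactly when R is transitive. R is not transitive, so not valid.
(C) MLq ⊃ Lq (the dual of axiom 5) characterises the euclidean frames. R is not euclidean — not valid.
(D) Lq ⊃ q is axiom T, which corresponds to reflexivity. R is reflexive — valid.
(E) MLq ⊃ q (the dual of axiom B) characterises the symmetric frames. R is not symmetric — not valid.

A, D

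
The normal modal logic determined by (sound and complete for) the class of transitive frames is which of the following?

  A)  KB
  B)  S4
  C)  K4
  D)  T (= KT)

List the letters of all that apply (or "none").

(A) KB is determined by the class of symmetric frames.
(B) S4 is determined by the class of reflexive and transitive frames.
(C) K4 is determined by exactly this class.
(D) T (= KT) is determined by the class of reflexive frames.

C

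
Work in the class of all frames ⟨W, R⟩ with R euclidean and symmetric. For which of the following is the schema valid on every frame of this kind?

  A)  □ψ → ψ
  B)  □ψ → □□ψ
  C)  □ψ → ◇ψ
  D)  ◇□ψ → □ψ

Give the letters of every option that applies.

A symmetric euclidean relation is transitive (uRv and vRw give vRu by symmetry, then uRw by the euclidean condition, applied at v).
(A) □ψ → ψ is axiom T, which corresponds to reflexivity. Such an R need not be reflexive — not valid.
(B) □ψ → □□ψ is axiom 4; it is valid on a frame exactly when R is transitive. Every such R is transitive, so valid.
(C) axiom D: valid iff R is serial. Such an R need not be serial — not valid.
(D) ◇□ψ → □ψ is the dual of axiom 5, which corresponds to the euclidean property. Every such R is euclidean — valid.

B, D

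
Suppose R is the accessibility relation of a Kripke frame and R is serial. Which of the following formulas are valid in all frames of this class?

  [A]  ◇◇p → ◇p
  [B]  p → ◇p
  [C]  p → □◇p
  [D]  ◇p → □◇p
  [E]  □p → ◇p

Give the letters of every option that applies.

(A) ◇◇p → ◇p (the dual of axiom 4) characterises the transitive frames. Such an R need not be transitive — not valid.
(B) p → ◇p (the dual of axiom T) characterises the reflexive frames. Such an R need not be reflexive — not valid.
(C) p → □◇p (axiom B) characterises the symmetric frames. Such an R need not be symmetric — not valid.
(D) ◇p → □◇p (axiom 5) characterises the euclidean frames. Such an R need not be euclidean — not valid.
(E) □p → ◇p is axiom D; it is valid on a frame exactly when R is serial. Every such R is serial, so valid.

E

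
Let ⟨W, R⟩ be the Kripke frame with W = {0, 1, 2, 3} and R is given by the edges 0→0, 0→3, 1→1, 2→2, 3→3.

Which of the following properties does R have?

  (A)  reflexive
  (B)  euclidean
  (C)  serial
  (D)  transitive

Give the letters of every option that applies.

(A) reflexive: each world relates to itself.
(B) not euclidean: 0 R 3 and 0 R 0 but not 3 R 0.
(C) serial: every world has an R-successor.
(D) transitive: R is closed under composition.

A, C, D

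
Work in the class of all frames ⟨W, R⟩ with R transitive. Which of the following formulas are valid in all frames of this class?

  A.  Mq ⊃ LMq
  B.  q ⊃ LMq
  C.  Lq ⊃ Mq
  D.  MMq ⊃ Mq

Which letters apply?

D

(A) Mq ⊃ LMq is axiom 5, which corresponds to the euclidean property. Such an R need not be euclidean — not valid.
(B) q ⊃ LMq is axiom B, which corresponds to symmetry. Such an R need not be symmetric — not valid.
(C) axiom D: valid iff R is serial. Such an R need not be serial — not valid.
(D) MMq ⊃ Mq (the dual of axiom 4) characterises the transitive frames. Every such R is transitive — valid.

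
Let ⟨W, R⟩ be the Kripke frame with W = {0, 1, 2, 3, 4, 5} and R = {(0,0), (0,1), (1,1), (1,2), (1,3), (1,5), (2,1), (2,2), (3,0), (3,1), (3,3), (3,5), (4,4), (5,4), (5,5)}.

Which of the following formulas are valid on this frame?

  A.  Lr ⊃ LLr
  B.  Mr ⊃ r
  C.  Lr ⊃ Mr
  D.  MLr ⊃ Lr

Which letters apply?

C

R is not transitive: 0 R 1 and 1 R 2 but not 0 R 2.
R is not euclidean: 0 R 1 and 0 R 0 but not 1 R 0.
R is serial: every world has an R-successor.
R is not a subset of the identity: 0 R 1 with 0 ≠ 1.
(A) axiom 4: valid iff R is transitive. R is not transitive — not valid.
(B) Mr ⊃ r (the converse of T) corresponds to R being a subset of the identity. Here R ⊄ identity, so not valid.
(C) Lr ⊃ Mr is axiom D, which corresponds to seriality. R is serial — valid.
(D) the dual of axiom 5: valid iff R is euclidean. R is not euclidean — not valid.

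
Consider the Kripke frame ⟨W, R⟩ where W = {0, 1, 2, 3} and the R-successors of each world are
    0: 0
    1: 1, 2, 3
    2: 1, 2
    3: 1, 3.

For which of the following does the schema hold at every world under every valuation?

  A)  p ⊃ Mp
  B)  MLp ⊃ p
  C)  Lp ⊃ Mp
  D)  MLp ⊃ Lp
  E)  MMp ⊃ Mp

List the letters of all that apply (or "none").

R is reflexive: each world relates to itself.
R is symmetric: every R-edge is matched by its reverse.
R is not transitive: 2 R 1 and 1 R 3 but not 2 R 3.
R is not euclidean: 1 R 2 and 1 R 3 but not 2 R 3.
R is serial: every world has an R-successor.
(A) the dual of axiom T: valid iff R is reflexive. R is reflexive — valid.
(B) MLp ⊃ p (the dual of axiom B) characterises the symmetric frames. R is symmetric — valid.
(C) Lp ⊃ Mp is axiom D; it is valid on a frame exactly when R is serial. R is serial, so valid.
(D) MLp ⊃ Lp (the dual of axiom 5) characterises the euclidean frames. R is not euclidean — not valid.
(E) MMp ⊃ Mp is the dual of axiom 4; it is valid on a frame exactly when R is transitive. R is not transitive, so not valid.

A, B, C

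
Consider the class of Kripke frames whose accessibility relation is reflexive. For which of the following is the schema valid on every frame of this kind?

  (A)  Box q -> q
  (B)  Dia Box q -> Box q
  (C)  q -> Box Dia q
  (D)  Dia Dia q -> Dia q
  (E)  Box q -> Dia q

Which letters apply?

A reflexive relation is serial.
(A) Box q -> q (axiom T) characterises the reflexive frames. Every such R is reflexive — valid.
(B) Dia Box q -> Box q is the dual of axiom 5; it is valid on a frame exactly when R is euclidean. Such an R need not be euclidean, so not valid.
(C) q -> Box Dia q is axiom B; it is valid on a frame exactly when R is symmetric. Such an R need not be symmetric, so not valid.
(D) Dia Dia q -> Dia q is the dual of axiom 4; it is valid on a frame exactly when R is transitive. Such an R need not be transitive, so not valid.
(E) Box q -> Dia q is axiom D, which corresponds to seriality. Every such R is serial — valid.

A, E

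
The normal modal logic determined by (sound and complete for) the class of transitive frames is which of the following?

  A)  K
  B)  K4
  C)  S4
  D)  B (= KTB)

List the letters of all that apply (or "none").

(A) K is determined by the class of arbitrary frames.
(B) K4 is determined by exactly this class.
(C) S4 is determined by the class of reflexive and transitive frames.
(D) B (= KTB) is determined by the class of reflexive and symmetric frames.

B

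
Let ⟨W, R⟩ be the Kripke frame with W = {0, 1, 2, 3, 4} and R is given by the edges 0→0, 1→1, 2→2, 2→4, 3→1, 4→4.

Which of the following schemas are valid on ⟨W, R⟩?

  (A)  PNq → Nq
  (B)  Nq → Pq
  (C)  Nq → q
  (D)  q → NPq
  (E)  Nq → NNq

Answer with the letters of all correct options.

B, E

R is not reflexive: not 3 R 3.
R is not symmetric: 2 R 4 but not 4 R 2.
R is transitive: R is closed under composition.
R is not euclidean: 2 R 4 and 2 R 2 but not 4 R 2.
R is serial: every world has an R-successor.
(A) PNq → Nq (the dual of axiom 5) characterises the euclidean frames. R is not euclidean — not valid.
(B) Nq → Pq (axiom D) characterises the serial frames. R is serial — valid.
(C) Nq → q is axiom T, which corresponds to reflexivity. R is not reflexive — not valid.
(D) axiom B: valid iff R is symmetric. R is not symmetric — not valid.
(E) Nq → NNq is axiom 4; it is valid on a frame exactly when R is transitive. R is transitive, so valid.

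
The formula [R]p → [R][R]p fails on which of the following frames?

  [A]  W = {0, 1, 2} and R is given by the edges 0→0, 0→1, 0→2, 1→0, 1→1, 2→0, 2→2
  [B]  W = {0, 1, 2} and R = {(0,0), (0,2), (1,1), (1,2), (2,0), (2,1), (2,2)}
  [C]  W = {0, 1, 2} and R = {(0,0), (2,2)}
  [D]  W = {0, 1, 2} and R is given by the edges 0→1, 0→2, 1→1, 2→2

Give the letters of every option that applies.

The schema [R]p → [R][R]p is axiom 4; it is valid on a frame iff R is transitive.
(A) R is not transitive (1 R 0 and 0 R 2 but not 1 R 2), so the schema fails here.
(B) R is not transitive (0 R 2 and 2 R 1 but not 0 R 1), so the schema fails here.
(C) R is transitive (R is closed under composition), so the schema is valid here.
(D) R is transitive (R is closed under composition), so the schema is valid here.

A, B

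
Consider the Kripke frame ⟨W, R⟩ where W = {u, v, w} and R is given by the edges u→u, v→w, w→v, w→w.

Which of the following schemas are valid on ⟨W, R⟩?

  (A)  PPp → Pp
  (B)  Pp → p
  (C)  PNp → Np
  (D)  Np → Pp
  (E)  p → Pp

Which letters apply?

R is not reflexive: not v R v.
R is not transitive: v R w and w R v but not v R v.
R is not euclidean: w R v and w R v but not v R v.
R is serial: every world has an R-successor.
R is not a subset of the identity: v R w with v ≠ w.
(A) PPp → Pp (the dual of axiom 4) characterises the transitive frames. R is not transitive — not valid.
(B) Pp → p (the converse of T) corresponds to R being a subset of the identity. Here R ⊄ identity, so not valid.
(C) the dual of axiom 5: valid iff R is euclidean. R is not euclidean — not valid.
(D) Np → Pp is axiom D, which corresponds to seriality. R is serial — valid.
(E) p → Pp is the dual of axiom T, which corresponds to reflexivity. R is not reflexive — not valid.

D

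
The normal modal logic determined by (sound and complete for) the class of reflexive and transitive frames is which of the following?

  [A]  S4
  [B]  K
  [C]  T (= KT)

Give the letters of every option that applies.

(A) S4 is determined by exactly this class.
(B) K is determined by the class of arbitrary frames.
(C) T (= KT) is determined by the class of reflexive frames.

A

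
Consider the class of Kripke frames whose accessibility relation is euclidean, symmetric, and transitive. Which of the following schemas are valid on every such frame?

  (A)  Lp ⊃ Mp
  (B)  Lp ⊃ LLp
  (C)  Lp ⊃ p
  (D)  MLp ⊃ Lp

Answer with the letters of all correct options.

B, D

(A) Lp ⊃ Mp (axiom D) characterises the serial frames. Such an R need not be serial — not valid.
(B) axiom 4: valid iff R is transitive. Every such R is transitive — valid.
(C) axiom T: valid iff R is reflexive. Such an R need not be reflexive — not valid.
(D) the dual of axiom 5: valid iff R is euclidean. Every such R is euclidean — valid.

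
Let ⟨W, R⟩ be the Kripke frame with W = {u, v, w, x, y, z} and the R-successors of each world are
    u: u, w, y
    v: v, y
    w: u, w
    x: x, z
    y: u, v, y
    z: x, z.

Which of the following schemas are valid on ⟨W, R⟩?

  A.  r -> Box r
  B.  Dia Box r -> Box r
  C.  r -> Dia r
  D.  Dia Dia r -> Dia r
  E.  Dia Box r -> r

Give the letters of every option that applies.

C, E

R is reflexive: each world relates to itself.
R is symmetric: every R-edge is matched by its reverse.
R is not transitive: u R y and y R v but not u R v.
R is not euclidean: u R w and u R y but not w R y.
R is not a subset of the identity: u R w with u ≠ w.
(A) r -> Box r (equivalent to ◇p→p) corresponds to R being a subset of the identity. Here R ⊄ identity, so not valid.
(B) the dual of axiom 5: valid iff R is euclidean. R is not euclidean — not valid.
(C) the dual of axiom T: valid iff R is reflexive. R is reflexive — valid.
(D) Dia Dia r -> Dia r is the dual of axiom 4; it is valid on a frame exactly when R is transitive. R is not transitive, so not valid.
(E) the dual of axiom B: valid iff R is symmetric. R is symmetric — valid.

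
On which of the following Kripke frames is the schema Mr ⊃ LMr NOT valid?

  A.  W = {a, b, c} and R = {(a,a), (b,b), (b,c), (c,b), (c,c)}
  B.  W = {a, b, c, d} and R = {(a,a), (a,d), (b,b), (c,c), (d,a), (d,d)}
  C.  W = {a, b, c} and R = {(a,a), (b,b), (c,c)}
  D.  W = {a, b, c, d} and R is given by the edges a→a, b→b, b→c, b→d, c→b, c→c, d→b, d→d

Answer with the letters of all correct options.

The schema Mr ⊃ LMr is axiom 5; it is valid on a frame iff R is euclidean.
(A) R is euclidean (any two R-successors of the same world are R-related), so the schema is valid here.
(B) R is euclidean (any two R-successors of the same world are R-related), so the schema is valid here.
(C) R is euclidean (any two R-successors of the same world are R-related), so the schema is valid here.
(D) R is not euclidean (b R c and b R d but not c R d), so the schema fails here.

D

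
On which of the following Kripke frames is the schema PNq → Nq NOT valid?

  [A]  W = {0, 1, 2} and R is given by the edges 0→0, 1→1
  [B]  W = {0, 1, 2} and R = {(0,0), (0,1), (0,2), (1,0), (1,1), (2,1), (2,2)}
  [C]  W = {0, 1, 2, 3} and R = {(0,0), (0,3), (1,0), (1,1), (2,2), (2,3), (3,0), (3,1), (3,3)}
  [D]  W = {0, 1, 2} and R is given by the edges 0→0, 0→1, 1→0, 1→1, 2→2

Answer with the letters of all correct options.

The schema PNq → Nq is the dual of axiom 5; it is valid on a frame iff R is euclidean.
(A) R is euclidean (any two R-successors of the same world are R-related), so the schema is valid here.
(B) R is not euclidean (0 R 1 and 0 R 2 but not 1 R 2), so the schema fails here.
(C) R is not euclidean (1 R 0 and 1 R 1 but not 0 R 1), so the schema fails here.
(D) R is euclidean (any two R-successors of the same world are R-related), so the schema is valid here.

B, C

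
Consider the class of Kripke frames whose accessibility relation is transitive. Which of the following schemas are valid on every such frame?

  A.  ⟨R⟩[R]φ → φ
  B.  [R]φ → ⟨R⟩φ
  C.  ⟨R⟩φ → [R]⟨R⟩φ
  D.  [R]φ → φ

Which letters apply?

(A) ⟨R⟩[R]φ → φ (the dual of axiom B) characterises the symmetric frames. Such an R need not be symmetric — not valid.
(B) axiom D: valid iff R is serial. Such an R need not be serial — not valid.
(C) ⟨R⟩φ → [R]⟨R⟩φ (axiom 5) characterises the euclidean frames. Such an R need not be euclidean — not valid.
(D) [R]φ → φ (axiom T) characterises the reflexive frames. Such an R need not be reflexive — not valid.

none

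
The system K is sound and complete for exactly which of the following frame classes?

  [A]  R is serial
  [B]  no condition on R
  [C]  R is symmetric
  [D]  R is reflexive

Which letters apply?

B

(A) this class determines D, not K.
(B) K is sound and complete for exactly this class.
(C) this class determines KB, not K.
(D) this class determines T (= KT), not K.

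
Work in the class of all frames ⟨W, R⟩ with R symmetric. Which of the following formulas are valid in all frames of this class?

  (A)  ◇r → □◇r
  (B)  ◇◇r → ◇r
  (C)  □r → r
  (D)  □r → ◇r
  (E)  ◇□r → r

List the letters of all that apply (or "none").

(A) ◇r → □◇r is axiom 5; it is valid on a frame exactly when R is euclidean. Such an R need not be euclidean, so not valid.
(B) ◇◇r → ◇r is the dual of axiom 4; it is valid on a frame exactly when R is transitive. Such an R need not be transitive, so not valid.
(C) □r → r (axiom T) characterises the reflexive frames. Such an R need not be reflexive — not valid.
(D) □r → ◇r (axiom D) characterises the serial frames. Such an R need not be serial — not valid.
(E) ◇□r → r (the dual of axiom B) characterises the symmetric frames. Every such R is symmetric — valid.

E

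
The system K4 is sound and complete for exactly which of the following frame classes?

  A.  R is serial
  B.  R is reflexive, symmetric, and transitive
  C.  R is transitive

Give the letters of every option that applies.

C

(A) this class determines D, not K4.
(B) this class determines S5, not K4.
(C) K4 is sound and complete for exactly this class.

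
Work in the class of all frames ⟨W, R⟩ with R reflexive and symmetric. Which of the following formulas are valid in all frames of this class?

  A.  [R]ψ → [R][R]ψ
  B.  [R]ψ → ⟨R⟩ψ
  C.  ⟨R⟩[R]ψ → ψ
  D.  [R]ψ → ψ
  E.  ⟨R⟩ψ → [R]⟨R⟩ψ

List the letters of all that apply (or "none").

Reflexive relations are serial.
(A) [R]ψ → [R][R]ψ is axiom 4, which corresponds to transitivity. Such an R need not be transitive — not valid.
(B) axiom D: valid iff R is serial. Every such R is serial — valid.
(C) ⟨R⟩[R]ψ → ψ is the dual of axiom B, which corresponds to symmetry. Every such R is symmetric — valid.
(D) axiom T: valid iff R is reflexive. Every such R is reflexive — valid.
(E) axiom 5: valid iff R is euclidean. Such an R need not be euclidean — not valid.

B, C, D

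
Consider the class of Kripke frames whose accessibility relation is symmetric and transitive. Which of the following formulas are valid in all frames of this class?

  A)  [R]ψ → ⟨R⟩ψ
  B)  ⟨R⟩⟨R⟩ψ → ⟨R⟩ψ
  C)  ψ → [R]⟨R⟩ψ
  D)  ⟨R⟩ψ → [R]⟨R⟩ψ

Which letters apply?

B, C, D

A symmetric transitive relation is euclidean (uRv and uRw give vRu by symmetry, then vRw by transitivity).
(A) [R]ψ → ⟨R⟩ψ is axiom D, which corresponds to seriality. Such an R need not be serial — not valid.
(B) the dual of axiom 4: valid iff R is transitive. Every such R is transitive — valid.
(C) ψ → [R]⟨R⟩ψ is axiom B; it is valid on a frame exactly when R is symmetric. Every such R is symmetric, so valid.
(D) axiom 5: valid iff R is euclidean. Every such R is euclidean — valid.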